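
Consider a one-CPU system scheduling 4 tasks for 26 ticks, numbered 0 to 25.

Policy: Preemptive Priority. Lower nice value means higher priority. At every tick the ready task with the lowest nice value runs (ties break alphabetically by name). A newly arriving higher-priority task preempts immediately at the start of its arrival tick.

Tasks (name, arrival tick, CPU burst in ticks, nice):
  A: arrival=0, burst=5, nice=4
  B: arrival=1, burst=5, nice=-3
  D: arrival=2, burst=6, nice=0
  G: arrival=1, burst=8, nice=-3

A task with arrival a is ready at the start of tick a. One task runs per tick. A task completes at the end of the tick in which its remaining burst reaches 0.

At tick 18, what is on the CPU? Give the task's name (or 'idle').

running at tick 18 = D

t=0: ready={A} → run A
t=1: ready={A,B,G} → run B
t=2: ready={A,B,D,G} → run B
t=3: ready={A,B,D,G} → run B
t=4: ready={A,B,D,G} → run B
t=5: ready={A,B,D,G} → run B
t=6: ready={A,D,G} → run G
t=7: ready={A,D,G} → run G
t=8: ready={A,D,G} → run G
t=9: ready={A,D,G} → run G
t=10: ready={A,D,G} → run G
t=11: ready={A,D,G} → run G
t=12: ready={A,D,G} → run G
t=13: ready={A,D,G} → run G
t=14: ready={A,D} → run D
t=15: ready={A,D} → run D
t=16: ready={A,D} → run D
t=17: ready={A,D} → run D
t=18: ready={A,D} → run D
t=19: ready={A,D} → run D
t=20: ready={A} → run A
t=21: ready={A} → run A
t=22: ready={A} → run A
t=23: ready={A} → run A
t=24: (idle)
t=25: (idle)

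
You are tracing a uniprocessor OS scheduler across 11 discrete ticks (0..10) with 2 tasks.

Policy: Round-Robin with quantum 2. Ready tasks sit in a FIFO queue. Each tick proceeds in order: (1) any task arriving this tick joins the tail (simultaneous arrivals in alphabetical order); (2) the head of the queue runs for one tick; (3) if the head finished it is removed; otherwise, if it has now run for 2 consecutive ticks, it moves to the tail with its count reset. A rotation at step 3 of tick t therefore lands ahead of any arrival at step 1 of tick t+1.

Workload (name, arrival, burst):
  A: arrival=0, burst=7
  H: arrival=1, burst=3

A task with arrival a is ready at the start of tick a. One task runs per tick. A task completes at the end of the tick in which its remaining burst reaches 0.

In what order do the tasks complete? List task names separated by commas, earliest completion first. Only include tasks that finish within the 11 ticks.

t=0: queue=[A] q_used=0 → run A
t=1: queue=[A,H] q_used=1 → run A
t=2: queue=[H,A] q_used=0 → run H
t=3: queue=[H,A] q_used=1 → run H
t=4: queue=[A,H] q_used=0 → run A
t=5: queue=[A,H] q_used=1 → run A
t=6: queue=[H,A] q_used=0 → run H
t=7: queue=[A] q_used=0 → run A
t=8: queue=[A] q_used=1 → run A
t=9: queue=[A] q_used=0 → run A
t=10: (idle)

completion order = H, A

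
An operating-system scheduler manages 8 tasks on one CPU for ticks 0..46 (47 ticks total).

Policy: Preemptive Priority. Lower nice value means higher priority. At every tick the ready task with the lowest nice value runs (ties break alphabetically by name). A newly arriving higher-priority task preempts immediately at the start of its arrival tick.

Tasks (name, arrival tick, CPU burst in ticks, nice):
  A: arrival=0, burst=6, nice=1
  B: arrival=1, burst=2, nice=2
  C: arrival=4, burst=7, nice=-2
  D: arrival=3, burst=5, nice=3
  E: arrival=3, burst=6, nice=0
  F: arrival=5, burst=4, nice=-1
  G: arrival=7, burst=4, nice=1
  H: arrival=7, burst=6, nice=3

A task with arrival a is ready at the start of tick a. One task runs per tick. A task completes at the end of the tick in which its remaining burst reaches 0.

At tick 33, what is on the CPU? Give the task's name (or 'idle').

t=0: ready={A} → run A
t=1: ready={A,B} → run A
t=2: ready={A,B} → run A
t=3: ready={A,B,D,E} → run E
t=4: ready={A,B,C,D,E} → run C
t=5: ready={A,B,C,D,E,F} → run C
t=6: ready={A,B,C,D,E,F} → run C
t=7: ready={A,B,C,D,E,F,G,H} → run C
t=8: ready={A,B,C,D,E,F,G,H} → run C
t=9: ready={A,B,C,D,E,F,G,H} → run C
t=10: ready={A,B,C,D,E,F,G,H} → run C
t=11: ready={A,B,D,E,F,G,H} → run F
t=12: ready={A,B,D,E,F,G,H} → run F
t=13: ready={A,B,D,E,F,G,H} → run F
t=14: ready={A,B,D,E,F,G,H} → run F
t=15: ready={A,B,D,E,G,H} → run E
t=16: ready={A,B,D,E,G,H} → run E
t=17: ready={A,B,D,E,G,H} → run E
t=18: ready={A,B,D,E,G,H} → run E
t=19: ready={A,B,D,E,G,H} → run E
t=20: ready={A,B,D,G,H} → run A
t=21: ready={A,B,D,G,H} → run A
t=22: ready={A,B,D,G,H} → run A
t=23: ready={B,D,G,H} → run G
t=24: ready={B,D,G,H} → run G
t=25: ready={B,D,G,H} → run G
t=26: ready={B,D,G,H} → run G
t=27: ready={B,D,H} → run B
t=28: ready={B,D,H} → run B
t=29: ready={D,H} → run D
t=30: ready={D,H} → run D
t=31: ready={D,H} → run D
t=32: ready={D,H} → run D
t=33: ready={D,H} → run D
t=34: ready={H} → run H
t=35: ready={H} → run H
t=36: ready={H} → run H
t=37: ready={H} → run H
t=38: ready={H} → run H
t=39: ready={H} → run H
t=40: (idle)
t=41: (idle)
t=42: (idle)
t=43: (idle)
t=44: (idle)
t=45: (idle)
t=46: (idle)

running at tick 33 = D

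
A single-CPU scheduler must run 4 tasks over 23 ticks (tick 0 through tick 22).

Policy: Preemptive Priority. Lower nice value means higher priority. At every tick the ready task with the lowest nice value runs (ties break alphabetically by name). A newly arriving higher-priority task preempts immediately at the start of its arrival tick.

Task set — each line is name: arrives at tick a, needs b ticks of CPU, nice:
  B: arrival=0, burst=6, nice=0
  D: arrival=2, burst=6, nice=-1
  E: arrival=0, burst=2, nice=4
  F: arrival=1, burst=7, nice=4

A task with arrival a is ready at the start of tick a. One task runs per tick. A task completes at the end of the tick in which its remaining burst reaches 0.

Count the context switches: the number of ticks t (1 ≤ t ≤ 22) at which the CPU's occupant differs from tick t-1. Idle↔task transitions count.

context switches = 5

t=0: ready={B,E} → run B
t=1: ready={B,E,F} → run B
t=2: ready={B,D,E,F} → run D
t=3: ready={B,D,E,F} → run D
t=4: ready={B,D,E,F} → run D
t=5: ready={B,D,E,F} → run D
t=6: ready={B,D,E,F} → run D
t=7: ready={B,D,E,F} → run D
t=8: ready={B,E,F} → run B
t=9: ready={B,E,F} → run B
t=10: ready={B,E,F} → run B
t=11: ready={B,E,F} → run B
t=12: ready={E,F} → run E
t=13: ready={E,F} → run E
t=14: ready={F} → run F
t=15: ready={F} → run F
t=16: ready={F} → run F
t=17: ready={F} → run F
t=18: ready={F} → run F
t=19: ready={F} → run F
t=20: ready={F} → run F
t=21: (idle)
t=22: (idle)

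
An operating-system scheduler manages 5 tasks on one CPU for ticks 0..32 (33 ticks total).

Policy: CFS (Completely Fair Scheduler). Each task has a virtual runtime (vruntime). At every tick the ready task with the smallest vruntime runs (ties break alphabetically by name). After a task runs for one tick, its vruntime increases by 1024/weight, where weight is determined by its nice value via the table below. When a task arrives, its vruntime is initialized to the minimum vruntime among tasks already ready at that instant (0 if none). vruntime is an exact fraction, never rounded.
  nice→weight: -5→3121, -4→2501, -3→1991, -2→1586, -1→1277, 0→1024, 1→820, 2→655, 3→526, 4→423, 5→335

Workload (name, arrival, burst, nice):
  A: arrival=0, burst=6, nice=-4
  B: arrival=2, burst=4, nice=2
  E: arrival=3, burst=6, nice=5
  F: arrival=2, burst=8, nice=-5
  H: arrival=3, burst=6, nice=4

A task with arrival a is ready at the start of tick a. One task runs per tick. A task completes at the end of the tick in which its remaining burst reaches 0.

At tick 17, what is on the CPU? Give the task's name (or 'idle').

t=0: vr[A=0] → run A
t=1: vr[A=1024/2501] → run A
t=2: vr[A=2048/2501 B=2048/2501 F=2048/2501] → run A
t=3: vr[A=3072/2501 B=2048/2501 E=2048/2501 F=2048/2501 H=2048/2501] → run B
t=4: vr[A=3072/2501 B=3902464/1638155 E=2048/2501 F=2048/2501 H=2048/2501] → run E
t=5: vr[A=3072/2501 B=3902464/1638155 E=3247104/837835 F=2048/2501 H=2048/2501] → run F
t=6: vr[A=3072/2501 B=3902464/1638155 E=3247104/837835 F=8952832/7805621 H=2048/2501] → run H
t=7: vr[A=3072/2501 B=3902464/1638155 E=3247104/837835 F=8952832/7805621 H=3427328/1057923] → run F
t=8: vr[A=3072/2501 B=3902464/1638155 E=3247104/837835 F=11513856/7805621 H=3427328/1057923] → run A
t=9: vr[A=4096/2501 B=3902464/1638155 E=3247104/837835 F=11513856/7805621 H=3427328/1057923] → run F
t=10: vr[A=4096/2501 B=3902464/1638155 E=3247104/837835 F=14074880/7805621 H=3427328/1057923] → run A
t=11: vr[A=5120/2501 B=3902464/1638155 E=3247104/837835 F=14074880/7805621 H=3427328/1057923] → run F
t=12: vr[A=5120/2501 B=3902464/1638155 E=3247104/837835 F=16635904/7805621 H=3427328/1057923] → run A
t=13: vr[B=3902464/1638155 E=3247104/837835 F=16635904/7805621 H=3427328/1057923] → run F
t=14: vr[B=3902464/1638155 E=3247104/837835 F=19196928/7805621 H=3427328/1057923] → run B
t=15: vr[B=6463488/1638155 E=3247104/837835 F=19196928/7805621 H=3427328/1057923] → run F
t=16: vr[B=6463488/1638155 E=3247104/837835 F=21757952/7805621 H=3427328/1057923] → run F
t=17: vr[B=6463488/1638155 E=3247104/837835 F=24318976/7805621 H=3427328/1057923] → run F
t=18: vr[B=6463488/1638155 E=3247104/837835 H=3427328/1057923] → run H
t=19: vr[B=6463488/1638155 E=3247104/837835 H=5988352/1057923] → run E
t=20: vr[B=6463488/1638155 E=5808128/837835 H=5988352/1057923] → run B
t=21: vr[B=9024512/1638155 E=5808128/837835 H=5988352/1057923] → run B
t=22: vr[E=5808128/837835 H=5988352/1057923] → run H
t=23: vr[E=5808128/837835 H=2849792/352641] → run E
t=24: vr[E=8369152/837835 H=2849792/352641] → run H
t=25: vr[E=8369152/837835 H=11110400/1057923] → run E
t=26: vr[E=10930176/837835 H=11110400/1057923] → run H
t=27: vr[E=10930176/837835 H=13671424/1057923] → run H
t=28: vr[E=10930176/837835] → run E
t=29: vr[E=2698240/167567] → run E
t=30: (idle)
t=31: (idle)
t=32: (idle)

running at tick 17 = F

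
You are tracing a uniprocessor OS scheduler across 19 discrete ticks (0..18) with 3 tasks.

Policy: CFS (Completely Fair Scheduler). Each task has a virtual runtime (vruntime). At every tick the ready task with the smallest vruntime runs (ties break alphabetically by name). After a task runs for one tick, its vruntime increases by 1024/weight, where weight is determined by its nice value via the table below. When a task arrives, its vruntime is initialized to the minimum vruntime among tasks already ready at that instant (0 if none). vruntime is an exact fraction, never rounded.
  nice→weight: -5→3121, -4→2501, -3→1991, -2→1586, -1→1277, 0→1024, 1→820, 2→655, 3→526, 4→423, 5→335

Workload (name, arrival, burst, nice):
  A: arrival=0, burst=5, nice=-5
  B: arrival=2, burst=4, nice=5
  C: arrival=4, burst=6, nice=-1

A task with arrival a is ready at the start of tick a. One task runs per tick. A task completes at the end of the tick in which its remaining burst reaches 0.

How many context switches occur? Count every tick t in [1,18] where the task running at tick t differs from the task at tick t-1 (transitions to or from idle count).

context switches = 9

t=0: vr[A=0] → run A
t=1: vr[A=1024/3121] → run A
t=2: vr[A=2048/3121 B=2048/3121] → run A
t=3: vr[A=3072/3121 B=2048/3121] → run B
t=4: vr[A=3072/3121 B=3881984/1045535 C=3072/3121] → run A
t=5: vr[A=4096/3121 B=3881984/1045535 C=3072/3121] → run C
t=6: vr[A=4096/3121 B=3881984/1045535 C=7118848/3985517] → run A
t=7: vr[B=3881984/1045535 C=7118848/3985517] → run C
t=8: vr[B=3881984/1045535 C=10314752/3985517] → run C
t=9: vr[B=3881984/1045535 C=13510656/3985517] → run C
t=10: vr[B=3881984/1045535 C=16706560/3985517] → run B
t=11: vr[B=7077888/1045535 C=16706560/3985517] → run C
t=12: vr[B=7077888/1045535 C=19902464/3985517] → run C
t=13: vr[B=7077888/1045535] → run B
t=14: vr[B=10273792/1045535] → run B
t=15: (idle)
t=16: (idle)
t=17: (idle)
t=18: (idle)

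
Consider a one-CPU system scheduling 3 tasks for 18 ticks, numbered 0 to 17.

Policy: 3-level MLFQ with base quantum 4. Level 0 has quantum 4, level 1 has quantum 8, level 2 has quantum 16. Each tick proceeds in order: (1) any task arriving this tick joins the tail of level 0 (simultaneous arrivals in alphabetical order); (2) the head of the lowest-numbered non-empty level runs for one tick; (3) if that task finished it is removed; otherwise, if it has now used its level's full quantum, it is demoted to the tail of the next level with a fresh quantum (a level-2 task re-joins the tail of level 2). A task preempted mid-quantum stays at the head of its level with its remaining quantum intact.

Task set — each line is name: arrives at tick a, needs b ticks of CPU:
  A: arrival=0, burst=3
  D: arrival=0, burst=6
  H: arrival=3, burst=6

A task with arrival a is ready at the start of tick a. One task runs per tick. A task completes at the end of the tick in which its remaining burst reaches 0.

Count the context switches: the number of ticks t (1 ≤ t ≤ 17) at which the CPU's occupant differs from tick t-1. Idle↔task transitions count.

t=0: L0/L1/L2 = AD/-/- → run A
t=1: L0/L1/L2 = AD/-/- → run A
t=2: L0/L1/L2 = AD/-/- → run A
t=3: L0/L1/L2 = DH/-/- → run D
t=4: L0/L1/L2 = DH/-/- → run D
t=5: L0/L1/L2 = DH/-/- → run D
t=6: L0/L1/L2 = DH/-/- → run D
t=7: L0/L1/L2 = H/D/- → run H
t=8: L0/L1/L2 = H/D/- → run H
t=9: L0/L1/L2 = H/D/- → run H
t=10: L0/L1/L2 = H/D/- → run H
t=11: L0/L1/L2 = -/DH/- → run D
t=12: L0/L1/L2 = -/DH/- → run D
t=13: L0/L1/L2 = -/H/- → run H
t=14: L0/L1/L2 = -/H/- → run H
t=15: (idle)
t=16: (idle)
t=17: (idle)

context switches = 5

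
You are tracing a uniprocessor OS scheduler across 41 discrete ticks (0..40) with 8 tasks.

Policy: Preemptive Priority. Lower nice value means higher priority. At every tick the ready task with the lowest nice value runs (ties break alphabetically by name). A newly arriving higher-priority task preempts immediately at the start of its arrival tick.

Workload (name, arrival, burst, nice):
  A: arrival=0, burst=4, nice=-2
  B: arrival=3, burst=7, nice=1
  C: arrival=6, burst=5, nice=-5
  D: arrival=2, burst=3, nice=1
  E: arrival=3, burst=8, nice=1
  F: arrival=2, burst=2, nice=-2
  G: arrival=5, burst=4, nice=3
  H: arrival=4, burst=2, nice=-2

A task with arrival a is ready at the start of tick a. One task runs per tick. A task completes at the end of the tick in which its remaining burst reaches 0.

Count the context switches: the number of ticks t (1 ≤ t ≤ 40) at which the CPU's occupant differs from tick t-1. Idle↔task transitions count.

context switches = 8

t=0: ready={A} → run A
t=1: ready={A} → run A
t=2: ready={A,D,F} → run A
t=3: ready={A,B,D,E,F} → run A
t=4: ready={B,D,E,F,H} → run F
t=5: ready={B,D,E,F,G,H} → run F
t=6: ready={B,C,D,E,G,H} → run C
t=7: ready={B,C,D,E,G,H} → run C
t=8: ready={B,C,D,E,G,H} → run C
t=9: ready={B,C,D,E,G,H} → run C
t=10: ready={B,C,D,E,G,H} → run C
t=11: ready={B,D,E,G,H} → run H
t=12: ready={B,D,E,G,H} → run H
t=13: ready={B,D,E,G} → run B
t=14: ready={B,D,E,G} → run B
t=15: ready={B,D,E,G} → run B
t=16: ready={B,D,E,G} → run B
t=17: ready={B,D,E,G} → run B
t=18: ready={B,D,E,G} → run B
t=19: ready={B,D,E,G} → run B
t=20: ready={D,E,G} → run D
t=21: ready={D,E,G} → run D
t=22: ready={D,E,G} → run D
t=23: ready={E,G} → run E
t=24: ready={E,G} → run E
t=25: ready={E,G} → run E
t=26: ready={E,G} → run E
t=27: ready={E,G} → run E
t=28: ready={E,G} → run E
t=29: ready={E,G} → run E
t=30: ready={E,G} → run E
t=31: ready={G} → run G
t=32: ready={G} → run G
t=33: ready={G} → run G
t=34: ready={G} → run G
t=35: (idle)
t=36: (idle)
t=37: (idle)
t=38: (idle)
t=39: (idle)
t=40: (idle)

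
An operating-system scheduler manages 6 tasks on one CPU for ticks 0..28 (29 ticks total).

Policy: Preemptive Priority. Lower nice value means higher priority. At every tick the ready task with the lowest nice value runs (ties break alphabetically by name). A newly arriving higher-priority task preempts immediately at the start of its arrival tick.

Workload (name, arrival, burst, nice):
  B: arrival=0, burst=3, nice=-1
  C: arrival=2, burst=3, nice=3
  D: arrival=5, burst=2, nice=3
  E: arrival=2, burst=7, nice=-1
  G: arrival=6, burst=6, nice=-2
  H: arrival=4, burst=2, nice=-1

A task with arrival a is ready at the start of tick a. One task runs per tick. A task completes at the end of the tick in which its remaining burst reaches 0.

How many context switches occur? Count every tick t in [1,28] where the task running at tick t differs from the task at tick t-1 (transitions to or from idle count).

t=0: ready={B} → run B
t=1: ready={B} → run B
t=2: ready={B,C,E} → run B
t=3: ready={C,E} → run E
t=4: ready={C,E,H} → run E
t=5: ready={C,D,E,H} → run E
t=6: ready={C,D,E,G,H} → run G
t=7: ready={C,D,E,G,H} → run G
t=8: ready={C,D,E,G,H} → run G
t=9: ready={C,D,E,G,H} → run G
t=10: ready={C,D,E,G,H} → run G
t=11: ready={C,D,E,G,H} → run G
t=12: ready={C,D,E,H} → run E
t=13: ready={C,D,E,H} → run E
t=14: ready={C,D,E,H} → run E
t=15: ready={C,D,E,H} → run E
t=16: ready={C,D,H} → run H
t=17: ready={C,D,H} → run H
t=18: ready={C,D} → run C
t=19: ready={C,D} → run C
t=20: ready={C,D} → run C
t=21: ready={D} → run D
t=22: ready={D} → run D
t=23: (idle)
t=24: (idle)
t=25: (idle)
t=26: (idle)
t=27: (idle)
t=28: (idle)

context switches = 7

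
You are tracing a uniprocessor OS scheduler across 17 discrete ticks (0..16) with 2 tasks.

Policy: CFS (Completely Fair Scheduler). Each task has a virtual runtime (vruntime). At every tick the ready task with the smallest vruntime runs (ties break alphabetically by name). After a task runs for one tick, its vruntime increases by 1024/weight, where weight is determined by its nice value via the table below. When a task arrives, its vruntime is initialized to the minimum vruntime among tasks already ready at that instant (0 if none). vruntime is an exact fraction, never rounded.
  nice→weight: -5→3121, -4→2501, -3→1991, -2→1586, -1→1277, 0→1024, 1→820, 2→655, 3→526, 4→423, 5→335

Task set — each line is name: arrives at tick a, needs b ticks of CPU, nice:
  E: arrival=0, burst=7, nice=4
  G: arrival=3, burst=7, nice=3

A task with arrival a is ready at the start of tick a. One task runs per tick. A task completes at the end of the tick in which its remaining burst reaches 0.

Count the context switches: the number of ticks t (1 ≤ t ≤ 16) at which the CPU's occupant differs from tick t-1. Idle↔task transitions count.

context switches = 8

t=0: vr[E=0] → run E
t=1: vr[E=1024/423] → run E
t=2: vr[E=2048/423] → run E
t=3: vr[E=1024/141 G=1024/141] → run E
t=4: vr[E=4096/423 G=1024/141] → run G
t=5: vr[E=4096/423 G=341504/37083] → run G
t=6: vr[E=4096/423 G=413696/37083] → run E
t=7: vr[E=5120/423 G=413696/37083] → run G
t=8: vr[E=5120/423 G=485888/37083] → run E
t=9: vr[E=2048/141 G=485888/37083] → run G
t=10: vr[E=2048/141 G=558080/37083] → run E
t=11: vr[G=558080/37083] → run G
t=12: vr[G=630272/37083] → run G
t=13: vr[G=702464/37083] → run G
t=14: (idle)
t=15: (idle)
t=16: (idle)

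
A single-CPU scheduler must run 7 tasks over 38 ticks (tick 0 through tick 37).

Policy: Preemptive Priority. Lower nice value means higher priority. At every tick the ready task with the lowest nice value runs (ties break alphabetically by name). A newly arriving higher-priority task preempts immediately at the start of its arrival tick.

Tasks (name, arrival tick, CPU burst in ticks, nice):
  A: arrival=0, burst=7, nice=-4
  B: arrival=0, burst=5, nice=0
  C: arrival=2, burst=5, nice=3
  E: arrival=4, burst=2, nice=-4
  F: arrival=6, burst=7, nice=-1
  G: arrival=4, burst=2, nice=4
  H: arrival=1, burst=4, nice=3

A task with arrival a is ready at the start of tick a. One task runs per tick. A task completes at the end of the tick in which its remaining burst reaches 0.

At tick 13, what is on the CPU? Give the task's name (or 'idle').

t=0: ready={A,B} → run A
t=1: ready={A,B,H} → run A
t=2: ready={A,B,C,H} → run A
t=3: ready={A,B,C,H} → run A
t=4: ready={A,B,C,E,G,H} → run A
t=5: ready={A,B,C,E,G,H} → run A
t=6: ready={A,B,C,E,F,G,H} → run A
t=7: ready={B,C,E,F,G,H} → run E
t=8: ready={B,C,E,F,G,H} → run E
t=9: ready={B,C,F,G,H} → run F
t=10: ready={B,C,F,G,H} → run F
t=11: ready={B,C,F,G,H} → run F
t=12: ready={B,C,F,G,H} → run F
t=13: ready={B,C,F,G,H} → run F
t=14: ready={B,C,F,G,H} → run F
t=15: ready={B,C,F,G,H} → run F
t=16: ready={B,C,G,H} → run B
t=17: ready={B,C,G,H} → run B
t=18: ready={B,C,G,H} → run B
t=19: ready={B,C,G,H} → run B
t=20: ready={B,C,G,H} → run B
t=21: ready={C,G,H} → run C
t=22: ready={C,G,H} → run C
t=23: ready={C,G,H} → run C
t=24: ready={C,G,H} → run C
t=25: ready={C,G,H} → run C
t=26: ready={G,H} → run H
t=27: ready={G,H} → run H
t=28: ready={G,H} → run H
t=29: ready={G,H} → run H
t=30: ready={G} → run G
t=31: ready={G} → run G
t=32: (idle)
t=33: (idle)
t=34: (idle)
t=35: (idle)
t=36: (idle)
t=37: (idle)

running at tick 13 = F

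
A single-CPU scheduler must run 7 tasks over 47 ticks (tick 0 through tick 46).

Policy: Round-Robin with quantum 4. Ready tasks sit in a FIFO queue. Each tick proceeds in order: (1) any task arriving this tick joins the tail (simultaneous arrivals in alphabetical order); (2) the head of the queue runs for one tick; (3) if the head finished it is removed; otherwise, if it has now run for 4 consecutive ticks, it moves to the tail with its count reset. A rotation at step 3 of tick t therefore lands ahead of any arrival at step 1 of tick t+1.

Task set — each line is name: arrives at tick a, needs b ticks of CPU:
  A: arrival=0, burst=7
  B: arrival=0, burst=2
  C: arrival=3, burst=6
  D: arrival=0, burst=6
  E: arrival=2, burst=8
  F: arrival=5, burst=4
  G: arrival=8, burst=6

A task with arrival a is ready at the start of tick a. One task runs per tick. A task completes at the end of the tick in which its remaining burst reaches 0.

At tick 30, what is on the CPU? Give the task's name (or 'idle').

t=0: queue=[A,B,D] q_used=0 → run A
t=1: queue=[A,B,D] q_used=1 → run A
t=2: queue=[A,B,D,E] q_used=2 → run A
t=3: queue=[A,B,D,E,C] q_used=3 → run A
t=4: queue=[B,D,E,C,A] q_used=0 → run B
t=5: queue=[B,D,E,C,A,F] q_used=1 → run B
t=6: queue=[D,E,C,A,F] q_used=0 → run D
t=7: queue=[D,E,C,A,F] q_used=1 → run D
t=8: queue=[D,E,C,A,F,G] q_used=2 → run D
t=9: queue=[D,E,C,A,F,G] q_used=3 → run D
t=10: queue=[E,C,A,F,G,D] q_used=0 → run E
t=11: queue=[E,C,A,F,G,D] q_used=1 → run E
t=12: queue=[E,C,A,F,G,D] q_used=2 → run E
t=13: queue=[E,C,A,F,G,D] q_used=3 → run E
t=14: queue=[C,A,F,G,D,E] q_used=0 → run C
t=15: queue=[C,A,F,G,D,E] q_used=1 → run C
t=16: queue=[C,A,F,G,D,E] q_used=2 → run C
t=17: queue=[C,A,F,G,D,E] q_used=3 → run C
t=18: queue=[A,F,G,D,E,C] q_used=0 → run A
t=19: queue=[A,F,G,D,E,C] q_used=1 → run A
t=20: queue=[A,F,G,D,E,C] q_used=2 → run A
t=21: queue=[F,G,D,E,C] q_used=0 → run F
t=22: queue=[F,G,D,E,C] q_used=1 → run F
t=23: queue=[F,G,D,E,C] q_used=2 → run F
t=24: queue=[F,G,D,E,C] q_used=3 → run F
t=25: queue=[G,D,E,C] q_used=0 → run G
t=26: queue=[G,D,E,C] q_used=1 → run G
t=27: queue=[G,D,E,C] q_used=2 → run G
t=28: queue=[G,D,E,C] q_used=3 → run G
t=29: queue=[D,E,C,G] q_used=0 → run D
t=30: queue=[D,E,C,G] q_used=1 → run D
t=31: queue=[E,C,G] q_used=0 → run E
t=32: queue=[E,C,G] q_used=1 → run E
t=33: queue=[E,C,G] q_used=2 → run E
t=34: queue=[E,C,G] q_used=3 → run E
t=35: queue=[C,G] q_used=0 → run C
t=36: queue=[C,G] q_used=1 → run C
t=37: queue=[G] q_used=0 → run G
t=38: queue=[G] q_used=1 → run G
t=39: (idle)
t=40: (idle)
t=41: (idle)
t=42: (idle)
t=43: (idle)
t=44: (idle)
t=45: (idle)
t=46: (idle)

running at tick 30 = D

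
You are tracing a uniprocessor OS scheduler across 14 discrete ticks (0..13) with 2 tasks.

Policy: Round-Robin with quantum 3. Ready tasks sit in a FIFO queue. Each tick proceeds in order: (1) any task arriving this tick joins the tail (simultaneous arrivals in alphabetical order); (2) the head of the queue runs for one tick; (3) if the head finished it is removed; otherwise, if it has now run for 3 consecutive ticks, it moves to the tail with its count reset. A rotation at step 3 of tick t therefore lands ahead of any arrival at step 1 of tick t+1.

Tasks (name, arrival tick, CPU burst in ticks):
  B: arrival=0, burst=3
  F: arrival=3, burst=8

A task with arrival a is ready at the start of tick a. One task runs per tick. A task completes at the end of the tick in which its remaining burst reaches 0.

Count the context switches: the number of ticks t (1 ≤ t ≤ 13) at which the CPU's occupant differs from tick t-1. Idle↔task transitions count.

context switches = 2

t=0: queue=[B] q_used=0 → run B
t=1: queue=[B] q_used=1 → run B
t=2: queue=[B] q_used=2 → run B
t=3: queue=[F] q_used=0 → run F
t=4: queue=[F] q_used=1 → run F
t=5: queue=[F] q_used=2 → run F
t=6: queue=[F] q_used=0 → run F
t=7: queue=[F] q_used=1 → run F
t=8: queue=[F] q_used=2 → run F
t=9: queue=[F] q_used=0 → run F
t=10: queue=[F] q_used=1 → run F
t=11: (idle)
t=12: (idle)
t=13: (idle)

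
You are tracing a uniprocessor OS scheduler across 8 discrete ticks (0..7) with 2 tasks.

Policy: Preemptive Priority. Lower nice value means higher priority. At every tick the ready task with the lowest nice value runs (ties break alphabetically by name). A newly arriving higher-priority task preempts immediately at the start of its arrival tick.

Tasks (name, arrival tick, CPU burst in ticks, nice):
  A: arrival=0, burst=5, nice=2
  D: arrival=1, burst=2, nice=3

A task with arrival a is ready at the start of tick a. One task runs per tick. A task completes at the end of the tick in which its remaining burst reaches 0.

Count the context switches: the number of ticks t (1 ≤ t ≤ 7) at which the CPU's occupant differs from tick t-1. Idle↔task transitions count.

context switches = 2

t=0: ready={A} → run A
t=1: ready={A,D} → run A
t=2: ready={A,D} → run A
t=3: ready={A,D} → run A
t=4: ready={A,D} → run A
t=5: ready={D} → run D
t=6: ready={D} → run D
t=7: (idle)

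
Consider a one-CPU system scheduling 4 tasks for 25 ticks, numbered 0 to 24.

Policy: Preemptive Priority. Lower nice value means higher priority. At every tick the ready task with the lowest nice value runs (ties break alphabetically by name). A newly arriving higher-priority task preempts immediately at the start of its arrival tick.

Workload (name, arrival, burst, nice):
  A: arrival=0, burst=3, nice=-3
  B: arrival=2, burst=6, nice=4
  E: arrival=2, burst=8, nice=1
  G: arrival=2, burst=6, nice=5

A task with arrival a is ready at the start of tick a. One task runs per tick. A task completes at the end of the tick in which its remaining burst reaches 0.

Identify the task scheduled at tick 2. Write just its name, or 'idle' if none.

running at tick 2 = A

t=0: ready={A} → run A
t=1: ready={A} → run A
t=2: ready={A,B,E,G} → run A
t=3: ready={B,E,G} → run E
t=4: ready={B,E,G} → run E
t=5: ready={B,E,G} → run E
t=6: ready={B,E,G} → run E
t=7: ready={B,E,G} → run E
t=8: ready={B,E,G} → run E
t=9: ready={B,E,G} → run E
t=10: ready={B,E,G} → run E
t=11: ready={B,G} → run B
t=12: ready={B,G} → run B
t=13: ready={B,G} → run B
t=14: ready={B,G} → run B
t=15: ready={B,G} → run B
t=16: ready={B,G} → run B
t=17: ready={G} → run G
t=18: ready={G} → run G
t=19: ready={G} → run G
t=20: ready={G} → run G
t=21: ready={G} → run G
t=22: ready={G} → run G
t=23: (idle)
t=24: (idle)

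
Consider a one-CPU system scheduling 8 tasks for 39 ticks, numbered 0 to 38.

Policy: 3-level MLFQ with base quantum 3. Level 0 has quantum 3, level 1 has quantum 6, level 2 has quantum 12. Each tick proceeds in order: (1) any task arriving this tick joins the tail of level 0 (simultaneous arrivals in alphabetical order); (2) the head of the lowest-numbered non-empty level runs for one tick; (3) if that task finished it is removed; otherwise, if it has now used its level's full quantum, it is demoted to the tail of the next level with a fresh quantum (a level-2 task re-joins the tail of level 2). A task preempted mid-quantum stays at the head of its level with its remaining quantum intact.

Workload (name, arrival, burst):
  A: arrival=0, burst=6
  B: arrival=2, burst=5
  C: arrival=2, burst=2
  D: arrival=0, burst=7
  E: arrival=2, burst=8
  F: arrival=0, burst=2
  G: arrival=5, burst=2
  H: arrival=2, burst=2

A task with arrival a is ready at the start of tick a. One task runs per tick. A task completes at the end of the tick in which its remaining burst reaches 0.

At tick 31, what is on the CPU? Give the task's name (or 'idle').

running at tick 31 = E

t=0: L0/L1/L2 = ADF/-/- → run A
t=1: L0/L1/L2 = ADF/-/- → run A
t=2: L0/L1/L2 = ADFBCEH/-/- → run A
t=3: L0/L1/L2 = DFBCEH/A/- → run D
t=4: L0/L1/L2 = DFBCEH/A/- → run D
t=5: L0/L1/L2 = DFBCEHG/A/- → run D
t=6: L0/L1/L2 = FBCEHG/AD/- → run F
t=7: L0/L1/L2 = FBCEHG/AD/- → run F
t=8: L0/L1/L2 = BCEHG/AD/- → run B
t=9: L0/L1/L2 = BCEHG/AD/- → run B
t=10: L0/L1/L2 = BCEHG/AD/- → run B
t=11: L0/L1/L2 = CEHG/ADB/- → run C
t=12: L0/L1/L2 = CEHG/ADB/- → run C
t=13: L0/L1/L2 = EHG/ADB/- → run E
t=14: L0/L1/L2 = EHG/ADB/- → run E
t=15: L0/L1/L2 = EHG/ADB/- → run E
t=16: L0/L1/L2 = HG/ADBE/- → run H
t=17: L0/L1/L2 = HG/ADBE/- → run H
t=18: L0/L1/L2 = G/ADBE/- → run G
t=19: L0/L1/L2 = G/ADBE/- → run G
t=20: L0/L1/L2 = -/ADBE/- → run A
t=21: L0/L1/L2 = -/ADBE/- → run A
t=22: L0/L1/L2 = -/ADBE/- → run A
t=23: L0/L1/L2 = -/DBE/- → run D
t=24: L0/L1/L2 = -/DBE/- → run D
t=25: L0/L1/L2 = -/DBE/- → run D
t=26: L0/L1/L2 = -/DBE/- → run D
t=27: L0/L1/L2 = -/BE/- → run B
t=28: L0/L1/L2 = -/BE/- → run B
t=29: L0/L1/L2 = -/E/- → run E
t=30: L0/L1/L2 = -/E/- → run E
t=31: L0/L1/L2 = -/E/- → run E
t=32: L0/L1/L2 = -/E/- → run E
t=33: L0/L1/L2 = -/E/- → run E
t=34: (idle)
t=35: (idle)
t=36: (idle)
t=37: (idle)
t=38: (idle)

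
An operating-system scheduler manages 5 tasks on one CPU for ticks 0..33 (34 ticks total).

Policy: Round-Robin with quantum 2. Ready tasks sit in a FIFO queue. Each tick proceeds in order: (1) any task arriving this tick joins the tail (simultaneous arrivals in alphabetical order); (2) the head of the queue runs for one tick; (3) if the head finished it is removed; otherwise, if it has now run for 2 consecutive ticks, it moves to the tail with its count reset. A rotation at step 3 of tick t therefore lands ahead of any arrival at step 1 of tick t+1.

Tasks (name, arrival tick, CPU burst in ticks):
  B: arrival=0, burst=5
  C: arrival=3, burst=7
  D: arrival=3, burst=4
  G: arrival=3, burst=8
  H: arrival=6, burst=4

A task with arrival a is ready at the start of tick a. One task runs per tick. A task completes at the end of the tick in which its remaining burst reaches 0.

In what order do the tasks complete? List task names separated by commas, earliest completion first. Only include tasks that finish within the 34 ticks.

completion order = B, D, H, C, G

t=0: queue=[B] q_used=0 → run B
t=1: queue=[B] q_used=1 → run B
t=2: queue=[B] q_used=0 → run B
t=3: queue=[B,C,D,G] q_used=1 → run B
t=4: queue=[C,D,G,B] q_used=0 → run C
t=5: queue=[C,D,G,B] q_used=1 → run C
t=6: queue=[D,G,B,C,H] q_used=0 → run D
t=7: queue=[D,G,B,C,H] q_used=1 → run D
t=8: queue=[G,B,C,H,D] q_used=0 → run G
t=9: queue=[G,B,C,H,D] q_used=1 → run G
t=10: queue=[B,C,H,D,G] q_used=0 → run B
t=11: queue=[C,H,D,G] q_used=0 → run C
t=12: queue=[C,H,D,G] q_used=1 → run C
t=13: queue=[H,D,G,C] q_used=0 → run H
t=14: queue=[H,D,G,C] q_used=1 → run H
t=15: queue=[D,G,C,H] q_used=0 → run D
t=16: queue=[D,G,C,H] q_used=1 → run D
t=17: queue=[G,C,H] q_used=0 → run G
t=18: queue=[G,C,H] q_used=1 → run G
t=19: queue=[C,H,G] q_used=0 → run C
t=20: queue=[C,H,G] q_used=1 → run C
t=21: queue=[H,G,C] q_used=0 → run H
t=22: queue=[H,G,C] q_used=1 → run H
t=23: queue=[G,C] q_used=0 → run G
t=24: queue=[G,C] q_used=1 → run G
t=25: queue=[C,G] q_used=0 → run C
t=26: queue=[G] q_used=0 → run G
t=27: queue=[G] q_used=1 → run G
t=28: (idle)
t=29: (idle)
t=30: (idle)
t=31: (idle)
t=32: (idle)
t=33: (idle)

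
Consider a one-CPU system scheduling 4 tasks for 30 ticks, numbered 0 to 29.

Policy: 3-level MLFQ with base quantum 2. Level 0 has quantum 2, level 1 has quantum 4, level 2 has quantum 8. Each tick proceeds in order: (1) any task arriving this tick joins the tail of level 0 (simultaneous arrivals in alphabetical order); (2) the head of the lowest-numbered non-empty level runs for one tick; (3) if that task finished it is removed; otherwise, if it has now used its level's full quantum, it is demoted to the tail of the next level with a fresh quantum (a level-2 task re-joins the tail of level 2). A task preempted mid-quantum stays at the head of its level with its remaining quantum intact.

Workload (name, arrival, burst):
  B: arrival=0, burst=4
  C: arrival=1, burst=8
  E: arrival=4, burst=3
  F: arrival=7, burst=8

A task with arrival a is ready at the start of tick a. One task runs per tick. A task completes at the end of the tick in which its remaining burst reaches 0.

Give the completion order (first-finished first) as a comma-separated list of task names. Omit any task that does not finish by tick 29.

completion order = B, E, C, F

t=0: L0/L1/L2 = B/-/- → run B
t=1: L0/L1/L2 = BC/-/- → run B
t=2: L0/L1/L2 = C/B/- → run C
t=3: L0/L1/L2 = C/B/- → run C
t=4: L0/L1/L2 = E/BC/- → run E
t=5: L0/L1/L2 = E/BC/- → run E
t=6: L0/L1/L2 = -/BCE/- → run B
t=7: L0/L1/L2 = F/BCE/- → run F
t=8: L0/L1/L2 = F/BCE/- → run F
t=9: L0/L1/L2 = -/BCEF/- → run B
t=10: L0/L1/L2 = -/CEF/- → run C
t=11: L0/L1/L2 = -/CEF/- → run C
t=12: L0/L1/L2 = -/CEF/- → run C
t=13: L0/L1/L2 = -/CEF/- → run C
t=14: L0/L1/L2 = -/EF/C → run E
t=15: L0/L1/L2 = -/F/C → run F
t=16: L0/L1/L2 = -/F/C → run F
t=17: L0/L1/L2 = -/F/C → run F
t=18: L0/L1/L2 = -/F/C → run F
t=19: L0/L1/L2 = -/-/CF → run C
t=20: L0/L1/L2 = -/-/CF → run C
t=21: L0/L1/L2 = -/-/F → run F
t=22: L0/L1/L2 = -/-/F → run F
t=23: (idle)
t=24: (idle)
t=25: (idle)
t=26: (idle)
t=27: (idle)
t=28: (idle)
t=29: (idle)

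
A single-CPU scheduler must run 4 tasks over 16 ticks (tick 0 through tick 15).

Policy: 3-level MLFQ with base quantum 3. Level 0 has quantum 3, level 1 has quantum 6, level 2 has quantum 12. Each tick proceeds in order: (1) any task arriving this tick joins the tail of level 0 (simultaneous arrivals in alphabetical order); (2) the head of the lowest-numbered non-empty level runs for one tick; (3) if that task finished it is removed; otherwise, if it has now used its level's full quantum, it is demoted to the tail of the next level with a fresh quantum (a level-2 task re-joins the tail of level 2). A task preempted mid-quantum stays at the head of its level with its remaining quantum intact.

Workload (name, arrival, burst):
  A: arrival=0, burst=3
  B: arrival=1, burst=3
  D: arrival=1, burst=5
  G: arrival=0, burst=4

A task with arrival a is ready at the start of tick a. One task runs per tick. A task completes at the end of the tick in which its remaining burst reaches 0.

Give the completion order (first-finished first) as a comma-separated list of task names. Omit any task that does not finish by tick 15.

t=0: L0/L1/L2 = AG/-/- → run A
t=1: L0/L1/L2 = AGBD/-/- → run A
t=2: L0/L1/L2 = AGBD/-/- → run A
t=3: L0/L1/L2 = GBD/-/- → run G
t=4: L0/L1/L2 = GBD/-/- → run G
t=5: L0/L1/L2 = GBD/-/- → run G
t=6: L0/L1/L2 = BD/G/- → run B
t=7: L0/L1/L2 = BD/G/- → run B
t=8: L0/L1/L2 = BD/G/- → run B
t=9: L0/L1/L2 = D/G/- → run D
t=10: L0/L1/L2 = D/G/- → run D
t=11: L0/L1/L2 = D/G/- → run D
t=12: L0/L1/L2 = -/GD/- → run G
t=13: L0/L1/L2 = -/D/- → run D
t=14: L0/L1/L2 = -/D/- → run D
t=15: (idle)

completion order = A, B, G, D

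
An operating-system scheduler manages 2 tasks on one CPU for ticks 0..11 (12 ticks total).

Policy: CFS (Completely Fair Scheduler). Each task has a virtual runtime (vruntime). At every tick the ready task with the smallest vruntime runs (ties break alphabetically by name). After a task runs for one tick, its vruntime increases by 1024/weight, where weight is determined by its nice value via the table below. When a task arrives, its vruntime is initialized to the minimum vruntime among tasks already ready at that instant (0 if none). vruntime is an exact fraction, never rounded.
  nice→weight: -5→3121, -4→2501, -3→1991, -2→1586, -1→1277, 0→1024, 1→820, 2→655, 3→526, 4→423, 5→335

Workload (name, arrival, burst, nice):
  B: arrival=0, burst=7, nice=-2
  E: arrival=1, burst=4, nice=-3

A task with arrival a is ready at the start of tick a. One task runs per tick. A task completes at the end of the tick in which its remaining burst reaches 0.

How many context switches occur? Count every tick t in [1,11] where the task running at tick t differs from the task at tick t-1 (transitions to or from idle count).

context switches = 7

t=0: vr[B=0] → run B
t=1: vr[B=512/793 E=512/793] → run B
t=2: vr[B=1024/793 E=512/793] → run E
t=3: vr[B=1024/793 E=1831424/1578863] → run E
t=4: vr[B=1024/793 E=2643456/1578863] → run B
t=5: vr[B=1536/793 E=2643456/1578863] → run E
t=6: vr[B=1536/793 E=3455488/1578863] → run B
t=7: vr[B=2048/793 E=3455488/1578863] → run E
t=8: vr[B=2048/793] → run B
t=9: vr[B=2560/793] → run B
t=10: vr[B=3072/793] → run B
t=11: (idle)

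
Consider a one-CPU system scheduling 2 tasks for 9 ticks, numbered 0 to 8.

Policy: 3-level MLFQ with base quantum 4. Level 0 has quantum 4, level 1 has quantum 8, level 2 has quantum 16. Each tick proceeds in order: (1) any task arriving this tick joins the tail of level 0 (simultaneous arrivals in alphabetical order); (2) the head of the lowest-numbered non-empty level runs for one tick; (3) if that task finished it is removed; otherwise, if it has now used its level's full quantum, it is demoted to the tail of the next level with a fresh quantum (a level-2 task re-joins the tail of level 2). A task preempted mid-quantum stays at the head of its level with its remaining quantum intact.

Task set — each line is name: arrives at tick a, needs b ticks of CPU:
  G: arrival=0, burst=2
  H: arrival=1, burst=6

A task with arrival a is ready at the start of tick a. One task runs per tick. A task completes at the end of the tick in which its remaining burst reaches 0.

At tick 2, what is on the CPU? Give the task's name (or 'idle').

t=0: L0/L1/L2 = G/-/- → run G
t=1: L0/L1/L2 = GH/-/- → run G
t=2: L0/L1/L2 = H/-/- → run H
t=3: L0/L1/L2 = H/-/- → run H
t=4: L0/L1/L2 = H/-/- → run H
t=5: L0/L1/L2 = H/-/- → run H
t=6: L0/L1/L2 = -/H/- → run H
t=7: L0/L1/L2 = -/H/- → run H
t=8: (idle)

running at tick 2 = H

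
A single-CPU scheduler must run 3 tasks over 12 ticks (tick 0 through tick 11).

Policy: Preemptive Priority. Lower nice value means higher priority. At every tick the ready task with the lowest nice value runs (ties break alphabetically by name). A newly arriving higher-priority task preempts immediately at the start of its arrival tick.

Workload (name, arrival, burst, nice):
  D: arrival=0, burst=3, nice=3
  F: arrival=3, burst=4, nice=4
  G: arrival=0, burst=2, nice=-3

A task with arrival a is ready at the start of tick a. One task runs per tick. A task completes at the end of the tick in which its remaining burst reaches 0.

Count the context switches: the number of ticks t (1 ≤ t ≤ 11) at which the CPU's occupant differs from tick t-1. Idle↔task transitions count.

context switches = 3

t=0: ready={D,G} → run G
t=1: ready={D,G} → run G
t=2: ready={D} → run D
t=3: ready={D,F} → run D
t=4: ready={D,F} → run D
t=5: ready={F} → run F
t=6: ready={F} → run F
t=7: ready={F} → run F
t=8: ready={F} → run F
t=9: (idle)
t=10: (idle)
t=11: (idle)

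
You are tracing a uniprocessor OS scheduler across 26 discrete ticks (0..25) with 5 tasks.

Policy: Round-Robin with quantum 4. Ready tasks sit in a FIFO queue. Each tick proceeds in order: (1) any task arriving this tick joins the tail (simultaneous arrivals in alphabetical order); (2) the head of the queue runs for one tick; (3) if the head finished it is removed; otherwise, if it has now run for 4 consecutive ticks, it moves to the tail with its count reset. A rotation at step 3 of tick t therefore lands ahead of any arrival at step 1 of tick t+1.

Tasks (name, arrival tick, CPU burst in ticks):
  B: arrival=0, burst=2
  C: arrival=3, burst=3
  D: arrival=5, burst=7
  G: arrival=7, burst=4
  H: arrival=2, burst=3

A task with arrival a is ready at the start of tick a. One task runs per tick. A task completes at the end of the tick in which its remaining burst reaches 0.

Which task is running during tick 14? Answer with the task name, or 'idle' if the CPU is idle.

running at tick 14 = G

t=0: queue=[B] q_used=0 → run B
t=1: queue=[B] q_used=1 → run B
t=2: queue=[H] q_used=0 → run H
t=3: queue=[H,C] q_used=1 → run H
t=4: queue=[H,C] q_used=2 → run H
t=5: queue=[C,D] q_used=0 → run C
t=6: queue=[C,D] q_used=1 → run C
t=7: queue=[C,D,G] q_used=2 → run C
t=8: queue=[D,G] q_used=0 → run D
t=9: queue=[D,G] q_used=1 → run D
t=10: queue=[D,G] q_used=2 → run D
t=11: queue=[D,G] q_used=3 → run D
t=12: queue=[G,D] q_used=0 → run G
t=13: queue=[G,D] q_used=1 → run G
t=14: queue=[G,D] q_used=2 → run G
t=15: queue=[G,D] q_used=3 → run G
t=16: queue=[D] q_used=0 → run D
t=17: queue=[D] q_used=1 → run D
t=18: queue=[D] q_used=2 → run D
t=19: (idle)
t=20: (idle)
t=21: (idle)
t=22: (idle)
t=23: (idle)
t=24: (idle)
t=25: (idle)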